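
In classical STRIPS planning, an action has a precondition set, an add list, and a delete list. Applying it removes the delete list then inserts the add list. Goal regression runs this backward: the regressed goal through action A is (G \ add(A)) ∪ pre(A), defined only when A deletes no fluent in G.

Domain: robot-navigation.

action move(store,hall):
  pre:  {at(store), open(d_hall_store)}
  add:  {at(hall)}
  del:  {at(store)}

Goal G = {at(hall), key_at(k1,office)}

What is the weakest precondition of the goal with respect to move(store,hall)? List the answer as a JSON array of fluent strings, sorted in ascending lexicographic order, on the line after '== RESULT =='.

Regress:
  G ∩ del = {}  (empty — regression defined)
  G \ add = {at(hall), key_at(k1,office)} \ {at(hall)} = {key_at(k1,office)}
  ∪ pre   = {key_at(k1,office)} ∪ {at(store), open(d_hall_store)}
          = {at(store), key_at(k1,office), open(d_hall_store)}

== RESULT ==
["at(store)", "key_at(k1,office)", "open(d_hall_store)"]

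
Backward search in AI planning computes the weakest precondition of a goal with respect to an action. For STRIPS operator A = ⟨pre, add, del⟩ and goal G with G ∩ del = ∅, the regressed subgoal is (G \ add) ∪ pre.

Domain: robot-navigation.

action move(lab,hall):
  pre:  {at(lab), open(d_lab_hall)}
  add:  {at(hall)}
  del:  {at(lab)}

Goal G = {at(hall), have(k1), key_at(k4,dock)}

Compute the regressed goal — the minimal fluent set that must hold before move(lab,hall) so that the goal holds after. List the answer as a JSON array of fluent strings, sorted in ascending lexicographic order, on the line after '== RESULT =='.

Regress:
  G ∩ del = {}  (empty — regression defined)
  G \ add = {at(hall), have(k1), key_at(k4,dock)} \ {at(hall)} = {have(k1), key_at(k4,dock)}
  ∪ pre   = {have(k1), key_at(k4,dock)} ∪ {at(lab), open(d_lab_hall)}
          = {at(lab), have(k1), key_at(k4,dock), open(d_lab_hall)}

== RESULT ==
["at(lab)", "have(k1)", "key_at(k4,dock)", "open(d_lab_hall)"]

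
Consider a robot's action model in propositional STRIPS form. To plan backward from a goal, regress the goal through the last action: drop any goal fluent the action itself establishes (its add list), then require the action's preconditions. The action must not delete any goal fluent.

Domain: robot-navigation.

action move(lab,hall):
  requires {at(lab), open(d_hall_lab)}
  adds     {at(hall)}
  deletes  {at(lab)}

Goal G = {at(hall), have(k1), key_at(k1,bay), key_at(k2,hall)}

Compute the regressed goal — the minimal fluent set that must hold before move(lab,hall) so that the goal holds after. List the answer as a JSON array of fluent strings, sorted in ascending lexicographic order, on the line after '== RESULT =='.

Compute (G \ add) ∪ pre:
  G ∩ del = {}  (empty — regression defined)
  G \ add = {at(hall), have(k1), key_at(k1,bay), key_at(k2,hall)} \ {at(hall)} = {have(k1), key_at(k1,bay), key_at(k2,hall)}
  ∪ pre   = {have(k1), key_at(k1,bay), key_at(k2,hall)} ∪ {at(lab), open(d_hall_lab)}
          = {at(lab), have(k1), key_at(k1,bay), key_at(k2,hall), open(d_hall_lab)}

== RESULT ==
["at(lab)", "have(k1)", "key_at(k1,bay)", "key_at(k2,hall)", "open(d_hall_lab)"]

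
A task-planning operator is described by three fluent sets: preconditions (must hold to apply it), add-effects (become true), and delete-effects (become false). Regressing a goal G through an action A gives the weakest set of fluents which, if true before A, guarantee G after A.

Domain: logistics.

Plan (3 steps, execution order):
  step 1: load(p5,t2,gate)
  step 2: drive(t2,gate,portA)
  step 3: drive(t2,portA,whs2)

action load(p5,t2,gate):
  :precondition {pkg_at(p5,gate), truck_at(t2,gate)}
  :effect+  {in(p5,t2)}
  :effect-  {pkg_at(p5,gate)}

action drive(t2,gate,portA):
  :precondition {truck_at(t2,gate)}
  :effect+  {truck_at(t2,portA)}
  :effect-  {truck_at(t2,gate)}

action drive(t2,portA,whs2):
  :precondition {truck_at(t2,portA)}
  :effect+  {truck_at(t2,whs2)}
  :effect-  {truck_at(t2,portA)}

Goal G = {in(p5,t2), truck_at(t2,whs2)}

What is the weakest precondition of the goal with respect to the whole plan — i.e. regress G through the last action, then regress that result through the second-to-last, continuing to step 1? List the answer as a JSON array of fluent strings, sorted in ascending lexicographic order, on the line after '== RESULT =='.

Regress step by step:
  through step 3 (drive(t2,portA,whs2)): drop {truck_at(t2,whs2)}, keep {in(p5,t2)}, require {truck_at(t2,portA)}
    → {in(p5,t2), truck_at(t2,portA)}
  through step 2 (drive(t2,gate,portA)): drop {truck_at(t2,portA)}, keep {in(p5,t2)}, require {truck_at(t2,gate)}
    → {in(p5,t2), truck_at(t2,gate)}
  through step 1 (load(p5,t2,gate)): drop {in(p5,t2)}, keep {truck_at(t2,gate)}, require {pkg_at(p5,gate), truck_at(t2,gate)}
    → {pkg_at(p5,gate), truck_at(t2,gate)}

== RESULT ==
["pkg_at(p5,gate)", "truck_at(t2,gate)"]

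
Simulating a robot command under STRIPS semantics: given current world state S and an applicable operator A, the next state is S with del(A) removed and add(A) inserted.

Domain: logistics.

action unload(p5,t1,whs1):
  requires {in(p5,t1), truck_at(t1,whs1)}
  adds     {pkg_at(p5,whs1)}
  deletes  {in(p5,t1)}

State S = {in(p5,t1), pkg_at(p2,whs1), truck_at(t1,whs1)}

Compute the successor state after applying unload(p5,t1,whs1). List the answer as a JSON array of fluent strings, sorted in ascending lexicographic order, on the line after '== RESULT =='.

Progress:
  pre ⊆ S: {in(p5,t1), truck_at(t1,whs1)} ⊆ S  — applicable
  S \ del = {pkg_at(p2,whs1), truck_at(t1,whs1)}
  ∪ add   = {pkg_at(p2,whs1), pkg_at(p5,whs1), truck_at(t1,whs1)}

== RESULT ==
["pkg_at(p2,whs1)", "pkg_at(p5,whs1)", "truck_at(t1,whs1)"]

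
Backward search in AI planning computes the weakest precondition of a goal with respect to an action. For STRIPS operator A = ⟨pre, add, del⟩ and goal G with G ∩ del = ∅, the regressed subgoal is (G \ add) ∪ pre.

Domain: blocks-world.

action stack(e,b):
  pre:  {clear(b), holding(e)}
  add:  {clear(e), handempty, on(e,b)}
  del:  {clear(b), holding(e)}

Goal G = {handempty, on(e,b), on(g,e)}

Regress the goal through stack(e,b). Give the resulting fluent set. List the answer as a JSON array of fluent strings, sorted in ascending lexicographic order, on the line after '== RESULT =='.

Compute (G \ add) ∪ pre:
  G ∩ del = {}  (empty — regression defined)
  G \ add = {handempty, on(e,b), on(g,e)} \ {clear(e), handempty, on(e,b)} = {on(g,e)}
  ∪ pre   = {on(g,e)} ∪ {clear(b), holding(e)}
          = {clear(b), holding(e), on(g,e)}

== RESULT ==
["clear(b)", "holding(e)", "on(g,e)"]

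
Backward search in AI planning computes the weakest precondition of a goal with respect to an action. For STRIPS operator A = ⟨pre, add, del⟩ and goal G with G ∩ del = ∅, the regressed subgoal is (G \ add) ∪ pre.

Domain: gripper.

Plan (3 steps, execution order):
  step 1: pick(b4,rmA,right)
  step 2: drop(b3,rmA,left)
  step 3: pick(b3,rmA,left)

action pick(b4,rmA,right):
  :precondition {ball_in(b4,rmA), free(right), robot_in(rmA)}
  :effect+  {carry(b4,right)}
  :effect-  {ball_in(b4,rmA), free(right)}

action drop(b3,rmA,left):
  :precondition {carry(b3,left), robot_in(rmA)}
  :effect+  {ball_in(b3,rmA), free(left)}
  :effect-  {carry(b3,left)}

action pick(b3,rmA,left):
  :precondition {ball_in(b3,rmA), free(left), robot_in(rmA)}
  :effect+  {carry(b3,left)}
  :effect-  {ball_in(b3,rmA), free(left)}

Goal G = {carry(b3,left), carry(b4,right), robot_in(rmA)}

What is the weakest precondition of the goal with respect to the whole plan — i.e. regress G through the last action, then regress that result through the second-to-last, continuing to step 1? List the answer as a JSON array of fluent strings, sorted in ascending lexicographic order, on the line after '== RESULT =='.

Regress step by step:
  through step 3 (pick(b3,rmA,left)): drop {carry(b3,left)}, keep {carry(b4,right), robot_in(rmA)}, require {ball_in(b3,rmA), free(left), robot_in(rmA)}
    → {ball_in(b3,rmA), carry(b4,right), free(left), robot_in(rmA)}
  through step 2 (drop(b3,rmA,left)): drop {ball_in(b3,rmA), free(left)}, keep {carry(b4,right), robot_in(rmA)}, require {carry(b3,left), robot_in(rmA)}
    → {carry(b3,left), carry(b4,right), robot_in(rmA)}
  through step 1 (pick(b4,rmA,right)): drop {carry(b4,right)}, keep {carry(b3,left), robot_in(rmA)}, require {ball_in(b4,rmA), free(right), robot_in(rmA)}
    → {ball_in(b4,rmA), carry(b3,left), free(right), robot_in(rmA)}

== RESULT ==
["ball_in(b4,rmA)", "carry(b3,left)", "free(right)", "robot_in(rmA)"]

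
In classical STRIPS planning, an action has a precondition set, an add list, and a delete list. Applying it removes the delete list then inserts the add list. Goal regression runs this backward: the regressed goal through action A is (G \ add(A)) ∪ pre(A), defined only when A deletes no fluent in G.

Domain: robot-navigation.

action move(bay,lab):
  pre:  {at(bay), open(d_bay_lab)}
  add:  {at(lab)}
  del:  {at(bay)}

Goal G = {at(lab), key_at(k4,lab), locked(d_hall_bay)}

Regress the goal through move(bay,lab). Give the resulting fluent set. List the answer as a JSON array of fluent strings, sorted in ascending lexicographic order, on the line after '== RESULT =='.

Regress:
  G ∩ del = {}  (empty — regression defined)
  G \ add = {at(lab), key_at(k4,lab), locked(d_hall_bay)} \ {at(lab)} = {key_at(k4,lab), locked(d_hall_bay)}
  ∪ pre   = {key_at(k4,lab), locked(d_hall_bay)} ∪ {at(bay), open(d_bay_lab)}
          = {at(bay), key_at(k4,lab), locked(d_hall_bay), open(d_bay_lab)}

== RESULT ==
["at(bay)", "key_at(k4,lab)", "locked(d_hall_bay)", "open(d_bay_lab)"]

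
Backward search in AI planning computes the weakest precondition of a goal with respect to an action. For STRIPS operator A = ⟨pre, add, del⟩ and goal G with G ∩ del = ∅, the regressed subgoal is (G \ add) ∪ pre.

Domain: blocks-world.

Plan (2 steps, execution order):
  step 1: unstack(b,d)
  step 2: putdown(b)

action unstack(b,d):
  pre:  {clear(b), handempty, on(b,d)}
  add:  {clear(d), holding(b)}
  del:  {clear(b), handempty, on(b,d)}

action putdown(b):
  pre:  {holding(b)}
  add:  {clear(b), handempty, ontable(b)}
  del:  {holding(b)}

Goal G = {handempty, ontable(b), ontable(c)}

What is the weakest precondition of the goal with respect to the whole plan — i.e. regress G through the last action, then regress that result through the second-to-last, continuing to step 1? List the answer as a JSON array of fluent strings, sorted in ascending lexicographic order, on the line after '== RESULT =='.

Work backward from the goal:
  through step 2 (putdown(b)): drop {handempty, ontable(b)}, keep {ontable(c)}, require {holding(b)}
    → {holding(b), ontable(c)}
  through step 1 (unstack(b,d)): drop {holding(b)}, keep {ontable(c)}, require {clear(b), handempty, on(b,d)}
    → {clear(b), handempty, on(b,d), ontable(c)}

== RESULT ==
["clear(b)", "handempty", "on(b,d)", "ontable(c)"]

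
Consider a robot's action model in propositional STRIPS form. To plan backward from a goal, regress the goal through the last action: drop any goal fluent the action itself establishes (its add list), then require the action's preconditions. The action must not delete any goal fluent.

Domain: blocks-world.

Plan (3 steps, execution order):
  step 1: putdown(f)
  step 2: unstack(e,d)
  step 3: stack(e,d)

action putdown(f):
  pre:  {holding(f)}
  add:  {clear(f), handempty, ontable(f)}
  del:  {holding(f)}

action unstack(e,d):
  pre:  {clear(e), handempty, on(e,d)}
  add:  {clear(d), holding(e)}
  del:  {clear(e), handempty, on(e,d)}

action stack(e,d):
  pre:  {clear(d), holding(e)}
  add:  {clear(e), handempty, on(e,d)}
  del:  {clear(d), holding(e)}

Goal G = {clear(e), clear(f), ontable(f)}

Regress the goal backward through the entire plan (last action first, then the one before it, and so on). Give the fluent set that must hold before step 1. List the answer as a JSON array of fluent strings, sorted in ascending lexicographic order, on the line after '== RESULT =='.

Work backward from the goal:
  through step 3 (stack(e,d)): drop {clear(e)}, keep {clear(f), ontable(f)}, require {clear(d), holding(e)}
    → {clear(d), clear(f), holding(e), ontable(f)}
  through step 2 (unstack(e,d)): drop {clear(d), holding(e)}, keep {clear(f), ontable(f)}, require {clear(e), handempty, on(e,d)}
    → {clear(e), clear(f), handempty, on(e,d), ontable(f)}
  through step 1 (putdown(f)): drop {clear(f), handempty, ontable(f)}, keep {clear(e), on(e,d)}, require {holding(f)}
    → {clear(e), holding(f), on(e,d)}

== RESULT ==
["clear(e)", "holding(f)", "on(e,d)"]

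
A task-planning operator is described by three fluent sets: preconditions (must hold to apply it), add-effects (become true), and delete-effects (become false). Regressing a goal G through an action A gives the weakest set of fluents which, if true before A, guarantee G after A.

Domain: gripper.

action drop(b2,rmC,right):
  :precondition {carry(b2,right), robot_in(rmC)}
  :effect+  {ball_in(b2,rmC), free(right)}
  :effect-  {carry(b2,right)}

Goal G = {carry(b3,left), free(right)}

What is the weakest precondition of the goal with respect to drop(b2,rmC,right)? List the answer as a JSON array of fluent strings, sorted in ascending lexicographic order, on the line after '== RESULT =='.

Compute (G \ add) ∪ pre:
  G ∩ del = {}  (empty — regression defined)
  G \ add = {carry(b3,left), free(right)} \ {ball_in(b2,rmC), free(right)} = {carry(b3,left)}
  ∪ pre   = {carry(b3,left)} ∪ {carry(b2,right), robot_in(rmC)}
          = {carry(b2,right), carry(b3,left), robot_in(rmC)}

== RESULT ==
["carry(b2,right)", "carry(b3,left)", "robot_in(rmC)"]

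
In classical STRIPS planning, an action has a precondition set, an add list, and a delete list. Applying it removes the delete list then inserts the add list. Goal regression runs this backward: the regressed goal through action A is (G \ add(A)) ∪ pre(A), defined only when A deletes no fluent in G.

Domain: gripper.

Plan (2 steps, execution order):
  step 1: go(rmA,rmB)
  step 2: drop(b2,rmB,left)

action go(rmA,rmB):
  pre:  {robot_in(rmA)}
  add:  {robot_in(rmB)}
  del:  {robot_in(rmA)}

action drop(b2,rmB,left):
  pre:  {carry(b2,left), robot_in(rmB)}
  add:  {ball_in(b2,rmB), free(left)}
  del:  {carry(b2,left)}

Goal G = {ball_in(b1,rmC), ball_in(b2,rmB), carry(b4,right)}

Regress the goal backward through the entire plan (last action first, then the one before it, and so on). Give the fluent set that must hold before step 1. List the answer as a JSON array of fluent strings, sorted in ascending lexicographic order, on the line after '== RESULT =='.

Regress step by step:
  through step 2 (drop(b2,rmB,left)): drop {ball_in(b2,rmB)}, keep {ball_in(b1,rmC), carry(b4,right)}, require {carry(b2,left), robot_in(rmB)}
    → {ball_in(b1,rmC), carry(b2,left), carry(b4,right), robot_in(rmB)}
  through step 1 (go(rmA,rmB)): drop {robot_in(rmB)}, keep {ball_in(b1,rmC), carry(b2,left), carry(b4,right)}, require {robot_in(rmA)}
    → {ball_in(b1,rmC), carry(b2,left), carry(b4,right), robot_in(rmA)}

== RESULT ==
["ball_in(b1,rmC)", "carry(b2,left)", "carry(b4,right)", "robot_in(rmA)"]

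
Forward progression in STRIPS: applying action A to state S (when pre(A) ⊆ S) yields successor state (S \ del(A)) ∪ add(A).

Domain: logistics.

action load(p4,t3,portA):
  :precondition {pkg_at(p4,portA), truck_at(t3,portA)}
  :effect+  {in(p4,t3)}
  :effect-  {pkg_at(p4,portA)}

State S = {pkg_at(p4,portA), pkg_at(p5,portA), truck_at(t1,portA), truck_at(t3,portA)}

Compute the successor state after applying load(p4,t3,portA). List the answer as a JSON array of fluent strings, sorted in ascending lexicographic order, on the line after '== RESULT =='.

Compute (S \ del) ∪ add:
  pre ⊆ S: {pkg_at(p4,portA), truck_at(t3,portA)} ⊆ S  — applicable
  S \ del = {pkg_at(p5,portA), truck_at(t1,portA), truck_at(t3,portA)}
  ∪ add   = {in(p4,t3), pkg_at(p5,portA), truck_at(t1,portA), truck_at(t3,portA)}

== RESULT ==
["in(p4,t3)", "pkg_at(p5,portA)", "truck_at(t1,portA)", "truck_at(t3,portA)"]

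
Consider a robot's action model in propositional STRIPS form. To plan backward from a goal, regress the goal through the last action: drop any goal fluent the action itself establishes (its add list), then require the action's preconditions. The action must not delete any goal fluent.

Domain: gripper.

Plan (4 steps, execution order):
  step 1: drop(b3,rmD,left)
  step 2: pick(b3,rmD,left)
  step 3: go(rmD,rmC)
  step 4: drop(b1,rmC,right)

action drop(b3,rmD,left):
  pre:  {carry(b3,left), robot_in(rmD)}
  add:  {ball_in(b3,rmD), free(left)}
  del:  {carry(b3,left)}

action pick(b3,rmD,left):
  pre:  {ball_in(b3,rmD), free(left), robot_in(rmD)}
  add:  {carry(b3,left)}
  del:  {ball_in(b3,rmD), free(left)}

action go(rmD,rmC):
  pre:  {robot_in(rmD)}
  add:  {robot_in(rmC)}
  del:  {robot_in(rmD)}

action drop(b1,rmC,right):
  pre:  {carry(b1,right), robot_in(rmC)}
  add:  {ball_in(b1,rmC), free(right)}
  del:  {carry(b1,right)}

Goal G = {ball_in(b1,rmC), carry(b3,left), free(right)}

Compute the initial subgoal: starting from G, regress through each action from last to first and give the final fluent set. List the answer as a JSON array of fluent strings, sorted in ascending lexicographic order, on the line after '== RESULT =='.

Work backward from the goal:
  through step 4 (drop(b1,rmC,right)): drop {ball_in(b1,rmC), free(right)}, keep {carry(b3,left)}, require {carry(b1,right), robot_in(rmC)}
    → {carry(b1,right), carry(b3,left), robot_in(rmC)}
  through step 3 (go(rmD,rmC)): drop {robot_in(rmC)}, keep {carry(b1,right), carry(b3,left)}, require {robot_in(rmD)}
    → {carry(b1,right), carry(b3,left), robot_in(rmD)}
  through step 2 (pick(b3,rmD,left)): drop {carry(b3,left)}, keep {carry(b1,right), robot_in(rmD)}, require {ball_in(b3,rmD), free(left), robot_in(rmD)}
    → {ball_in(b3,rmD), carry(b1,right), free(left), robot_in(rmD)}
  through step 1 (drop(b3,rmD,left)): drop {ball_in(b3,rmD), free(left)}, keep {carry(b1,right), robot_in(rmD)}, require {carry(b3,left), robot_in(rmD)}
    → {carry(b1,right), carry(b3,left), robot_in(rmD)}

== RESULT ==
["carry(b1,right)", "carry(b3,left)", "robot_in(rmD)"]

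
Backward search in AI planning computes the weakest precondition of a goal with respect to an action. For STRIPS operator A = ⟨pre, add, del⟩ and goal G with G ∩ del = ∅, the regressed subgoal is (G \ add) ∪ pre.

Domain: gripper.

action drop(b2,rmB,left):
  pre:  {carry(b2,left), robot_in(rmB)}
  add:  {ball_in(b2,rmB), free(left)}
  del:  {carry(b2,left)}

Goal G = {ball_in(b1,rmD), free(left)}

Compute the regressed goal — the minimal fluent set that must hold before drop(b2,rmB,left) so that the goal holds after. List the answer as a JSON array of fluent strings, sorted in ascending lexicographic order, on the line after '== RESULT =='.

Compute (G \ add) ∪ pre:
  G ∩ del = {}  (empty — regression defined)
  G \ add = {ball_in(b1,rmD), free(left)} \ {ball_in(b2,rmB), free(left)} = {ball_in(b1,rmD)}
  ∪ pre   = {ball_in(b1,rmD)} ∪ {carry(b2,left), robot_in(rmB)}
          = {ball_in(b1,rmD), carry(b2,left), robot_in(rmB)}

== RESULT ==
["ball_in(b1,rmD)", "carry(b2,left)", "robot_in(rmB)"]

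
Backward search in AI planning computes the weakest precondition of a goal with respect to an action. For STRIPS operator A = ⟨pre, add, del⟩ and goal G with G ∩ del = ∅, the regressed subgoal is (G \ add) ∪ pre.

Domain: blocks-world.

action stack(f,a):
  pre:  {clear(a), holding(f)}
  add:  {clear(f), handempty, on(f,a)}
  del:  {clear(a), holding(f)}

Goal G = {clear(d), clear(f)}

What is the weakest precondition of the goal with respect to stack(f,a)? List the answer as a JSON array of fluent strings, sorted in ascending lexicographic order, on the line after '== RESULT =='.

Compute (G \ add) ∪ pre:
  G ∩ del = {}  (empty — regression defined)
  G \ add = {clear(d), clear(f)} \ {clear(f), handempty, on(f,a)} = {clear(d)}
  ∪ pre   = {clear(d)} ∪ {clear(a), holding(f)}
          = {clear(a), clear(d), holding(f)}

== RESULT ==
["clear(a)", "clear(d)", "holding(f)"]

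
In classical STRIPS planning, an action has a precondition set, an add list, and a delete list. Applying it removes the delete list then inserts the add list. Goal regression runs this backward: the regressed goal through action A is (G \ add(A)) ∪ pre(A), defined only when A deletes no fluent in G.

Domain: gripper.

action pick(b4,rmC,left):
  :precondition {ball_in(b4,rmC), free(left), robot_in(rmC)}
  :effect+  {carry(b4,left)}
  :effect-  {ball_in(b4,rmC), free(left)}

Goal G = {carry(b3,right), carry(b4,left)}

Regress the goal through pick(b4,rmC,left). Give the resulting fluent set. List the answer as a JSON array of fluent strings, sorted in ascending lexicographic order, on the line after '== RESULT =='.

Compute (G \ add) ∪ pre:
  G ∩ del = {}  (empty — regression defined)
  G \ add = {carry(b3,right), carry(b4,left)} \ {carry(b4,left)} = {carry(b3,right)}
  ∪ pre   = {carry(b3,right)} ∪ {ball_in(b4,rmC), free(left), robot_in(rmC)}
          = {ball_in(b4,rmC), carry(b3,right), free(left), robot_in(rmC)}

== RESULT ==
["ball_in(b4,rmC)", "carry(b3,right)", "free(left)", "robot_in(rmC)"]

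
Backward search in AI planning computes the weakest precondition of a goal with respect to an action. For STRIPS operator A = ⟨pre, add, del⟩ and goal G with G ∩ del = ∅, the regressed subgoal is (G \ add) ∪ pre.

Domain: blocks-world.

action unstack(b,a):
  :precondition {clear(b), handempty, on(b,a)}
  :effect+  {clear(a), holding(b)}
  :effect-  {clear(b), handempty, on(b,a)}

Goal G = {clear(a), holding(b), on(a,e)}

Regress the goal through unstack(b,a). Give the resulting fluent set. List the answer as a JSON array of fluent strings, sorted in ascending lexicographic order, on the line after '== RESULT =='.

Regress:
  G ∩ del = {}  (empty — regression defined)
  G \ add = {clear(a), holding(b), on(a,e)} \ {clear(a), holding(b)} = {on(a,e)}
  ∪ pre   = {on(a,e)} ∪ {clear(b), handempty, on(b,a)}
          = {clear(b), handempty, on(a,e), on(b,a)}

== RESULT ==
["clear(b)", "handempty", "on(a,e)", "on(b,a)"]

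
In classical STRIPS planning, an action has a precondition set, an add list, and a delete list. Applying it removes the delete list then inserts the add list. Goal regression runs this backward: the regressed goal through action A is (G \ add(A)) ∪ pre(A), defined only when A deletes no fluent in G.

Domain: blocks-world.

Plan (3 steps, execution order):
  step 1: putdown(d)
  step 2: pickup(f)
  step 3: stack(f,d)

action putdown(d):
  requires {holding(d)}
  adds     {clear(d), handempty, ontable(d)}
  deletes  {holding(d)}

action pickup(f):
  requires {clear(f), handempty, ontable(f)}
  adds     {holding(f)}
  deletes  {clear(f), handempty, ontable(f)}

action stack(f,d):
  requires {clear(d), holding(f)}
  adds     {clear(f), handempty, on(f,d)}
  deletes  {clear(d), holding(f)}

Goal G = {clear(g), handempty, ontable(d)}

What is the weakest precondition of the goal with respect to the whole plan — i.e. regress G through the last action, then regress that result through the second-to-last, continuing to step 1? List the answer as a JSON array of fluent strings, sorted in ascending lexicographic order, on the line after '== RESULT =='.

Regress step by step:
  through step 3 (stack(f,d)): drop {handempty}, keep {clear(g), ontable(d)}, require {clear(d), holding(f)}
    → {clear(d), clear(g), holding(f), ontable(d)}
  through step 2 (pickup(f)): drop {holding(f)}, keep {clear(d), clear(g), ontable(d)}, require {clear(f), handempty, ontable(f)}
    → {clear(d), clear(f), clear(g), handempty, ontable(d), ontable(f)}
  through step 1 (putdown(d)): drop {clear(d), handempty, ontable(d)}, keep {clear(f), clear(g), ontable(f)}, require {holding(d)}
    → {clear(f), clear(g), holding(d), ontable(f)}

== RESULT ==
["clear(f)", "clear(g)", "holding(d)", "ontable(f)"]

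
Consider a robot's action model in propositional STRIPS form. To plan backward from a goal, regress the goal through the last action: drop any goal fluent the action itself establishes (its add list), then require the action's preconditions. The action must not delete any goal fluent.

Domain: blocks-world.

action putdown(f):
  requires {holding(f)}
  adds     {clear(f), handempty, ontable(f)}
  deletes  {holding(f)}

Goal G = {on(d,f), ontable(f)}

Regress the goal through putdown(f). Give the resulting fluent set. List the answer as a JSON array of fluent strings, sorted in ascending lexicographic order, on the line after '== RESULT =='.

Regress:
  G ∩ del = {}  (empty — regression defined)
  G \ add = {on(d,f), ontable(f)} \ {clear(f), handempty, ontable(f)} = {on(d,f)}
  ∪ pre   = {on(d,f)} ∪ {holding(f)}
          = {holding(f), on(d,f)}

== RESULT ==
["holding(f)", "on(d,f)"]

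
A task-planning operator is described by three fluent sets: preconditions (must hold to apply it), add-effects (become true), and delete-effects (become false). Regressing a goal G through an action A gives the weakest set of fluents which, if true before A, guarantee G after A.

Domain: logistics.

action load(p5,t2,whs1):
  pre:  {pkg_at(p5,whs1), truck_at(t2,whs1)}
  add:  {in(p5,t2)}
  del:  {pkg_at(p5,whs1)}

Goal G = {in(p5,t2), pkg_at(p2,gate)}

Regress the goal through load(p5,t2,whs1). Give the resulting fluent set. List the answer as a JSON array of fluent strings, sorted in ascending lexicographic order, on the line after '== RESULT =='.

Regress:
  G ∩ del = {}  (empty — regression defined)
  G \ add = {in(p5,t2), pkg_at(p2,gate)} \ {in(p5,t2)} = {pkg_at(p2,gate)}
  ∪ pre   = {pkg_at(p2,gate)} ∪ {pkg_at(p5,whs1), truck_at(t2,whs1)}
          = {pkg_at(p2,gate), pkg_at(p5,whs1), truck_at(t2,whs1)}

== RESULT ==
["pkg_at(p2,gate)", "pkg_at(p5,whs1)", "truck_at(t2,whs1)"]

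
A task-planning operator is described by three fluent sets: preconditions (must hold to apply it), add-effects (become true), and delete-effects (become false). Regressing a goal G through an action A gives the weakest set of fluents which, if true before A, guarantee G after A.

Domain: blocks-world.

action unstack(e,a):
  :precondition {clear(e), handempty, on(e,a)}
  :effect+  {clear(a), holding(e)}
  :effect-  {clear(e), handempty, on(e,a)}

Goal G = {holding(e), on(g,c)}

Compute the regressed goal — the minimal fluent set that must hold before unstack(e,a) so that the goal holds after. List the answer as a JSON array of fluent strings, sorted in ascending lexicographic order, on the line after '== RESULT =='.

Compute (G \ add) ∪ pre:
  G ∩ del = {}  (empty — regression defined)
  G \ add = {holding(e), on(g,c)} \ {clear(a), holding(e)} = {on(g,c)}
  ∪ pre   = {on(g,c)} ∪ {clear(e), handempty, on(e,a)}
          = {clear(e), handempty, on(e,a), on(g,c)}

== RESULT ==
["clear(e)", "handempty", "on(e,a)", "on(g,c)"]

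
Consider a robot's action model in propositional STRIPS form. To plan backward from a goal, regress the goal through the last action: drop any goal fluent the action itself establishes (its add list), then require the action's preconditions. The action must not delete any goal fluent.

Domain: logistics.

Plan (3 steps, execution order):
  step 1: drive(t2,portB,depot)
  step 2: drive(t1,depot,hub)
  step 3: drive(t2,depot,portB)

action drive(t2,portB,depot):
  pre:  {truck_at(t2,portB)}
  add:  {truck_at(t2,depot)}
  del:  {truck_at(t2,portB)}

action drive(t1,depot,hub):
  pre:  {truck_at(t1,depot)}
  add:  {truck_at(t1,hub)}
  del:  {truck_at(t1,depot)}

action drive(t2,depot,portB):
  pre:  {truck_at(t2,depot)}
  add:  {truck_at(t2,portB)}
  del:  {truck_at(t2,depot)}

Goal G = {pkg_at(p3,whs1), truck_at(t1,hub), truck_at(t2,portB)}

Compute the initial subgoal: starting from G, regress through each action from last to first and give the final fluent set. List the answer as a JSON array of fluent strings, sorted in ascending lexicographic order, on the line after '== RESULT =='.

Work backward from the goal:
  through step 3 (drive(t2,depot,portB)): drop {truck_at(t2,portB)}, keep {pkg_at(p3,whs1), truck_at(t1,hub)}, require {truck_at(t2,depot)}
    → {pkg_at(p3,whs1), truck_at(t1,hub), truck_at(t2,depot)}
  through step 2 (drive(t1,depot,hub)): drop {truck_at(t1,hub)}, keep {pkg_at(p3,whs1), truck_at(t2,depot)}, require {truck_at(t1,depot)}
    → {pkg_at(p3,whs1), truck_at(t1,depot), truck_at(t2,depot)}
  through step 1 (drive(t2,portB,depot)): drop {truck_at(t2,depot)}, keep {pkg_at(p3,whs1), truck_at(t1,depot)}, require {truck_at(t2,portB)}
    → {pkg_at(p3,whs1), truck_at(t1,depot), truck_at(t2,portB)}

== RESULT ==
["pkg_at(p3,whs1)", "truck_at(t1,depot)", "truck_at(t2,portB)"]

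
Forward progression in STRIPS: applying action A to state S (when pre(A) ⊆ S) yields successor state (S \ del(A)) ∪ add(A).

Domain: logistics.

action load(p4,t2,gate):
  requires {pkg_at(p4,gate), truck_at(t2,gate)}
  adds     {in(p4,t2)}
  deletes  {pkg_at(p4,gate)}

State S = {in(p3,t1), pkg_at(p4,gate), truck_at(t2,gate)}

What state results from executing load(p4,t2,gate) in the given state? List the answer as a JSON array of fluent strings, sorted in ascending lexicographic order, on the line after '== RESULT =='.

Progress:
  pre ⊆ S: {pkg_at(p4,gate), truck_at(t2,gate)} ⊆ S  — applicable
  S \ del = {in(p3,t1), truck_at(t2,gate)}
  ∪ add   = {in(p3,t1), in(p4,t2), truck_at(t2,gate)}

== RESULT ==
["in(p3,t1)", "in(p4,t2)", "truck_at(t2,gate)"]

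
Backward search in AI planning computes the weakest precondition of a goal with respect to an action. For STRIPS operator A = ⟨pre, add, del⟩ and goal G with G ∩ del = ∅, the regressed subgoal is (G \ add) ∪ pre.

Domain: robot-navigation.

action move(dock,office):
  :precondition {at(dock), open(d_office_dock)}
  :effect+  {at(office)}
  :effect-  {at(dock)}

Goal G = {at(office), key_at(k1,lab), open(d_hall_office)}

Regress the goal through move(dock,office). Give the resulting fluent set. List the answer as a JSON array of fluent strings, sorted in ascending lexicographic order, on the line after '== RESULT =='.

Regress:
  G ∩ del = {}  (empty — regression defined)
  G \ add = {at(office), key_at(k1,lab), open(d_hall_office)} \ {at(office)} = {key_at(k1,lab), open(d_hall_office)}
  ∪ pre   = {key_at(k1,lab), open(d_hall_office)} ∪ {at(dock), open(d_office_dock)}
          = {at(dock), key_at(k1,lab), open(d_hall_office), open(d_office_dock)}

== RESULT ==
["at(dock)", "key_at(k1,lab)", "open(d_hall_office)", "open(d_office_dock)"]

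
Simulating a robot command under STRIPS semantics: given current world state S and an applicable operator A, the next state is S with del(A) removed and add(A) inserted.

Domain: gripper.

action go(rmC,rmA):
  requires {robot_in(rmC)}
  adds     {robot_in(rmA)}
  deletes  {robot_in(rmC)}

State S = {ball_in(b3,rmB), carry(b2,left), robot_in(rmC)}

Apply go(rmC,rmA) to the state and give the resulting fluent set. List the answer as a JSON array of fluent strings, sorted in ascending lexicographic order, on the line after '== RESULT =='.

Compute (S \ del) ∪ add:
  pre ⊆ S: {robot_in(rmC)} ⊆ S  — applicable
  S \ del = {ball_in(b3,rmB), carry(b2,left)}
  ∪ add   = {ball_in(b3,rmB), carry(b2,left), robot_in(rmA)}

== RESULT ==
["ball_in(b3,rmB)", "carry(b2,left)", "robot_in(rmA)"]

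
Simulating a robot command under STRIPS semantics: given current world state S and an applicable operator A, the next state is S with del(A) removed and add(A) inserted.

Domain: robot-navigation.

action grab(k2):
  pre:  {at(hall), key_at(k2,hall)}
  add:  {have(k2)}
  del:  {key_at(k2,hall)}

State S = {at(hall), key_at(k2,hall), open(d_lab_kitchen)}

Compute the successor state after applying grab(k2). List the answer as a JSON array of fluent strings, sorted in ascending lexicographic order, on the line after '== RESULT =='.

Compute (S \ del) ∪ add:
  pre ⊆ S: {at(hall), key_at(k2,hall)} ⊆ S  — applicable
  S \ del = {at(hall), open(d_lab_kitchen)}
  ∪ add   = {at(hall), have(k2), open(d_lab_kitchen)}

== RESULT ==
["at(hall)", "have(k2)", "open(d_lab_kitchen)"]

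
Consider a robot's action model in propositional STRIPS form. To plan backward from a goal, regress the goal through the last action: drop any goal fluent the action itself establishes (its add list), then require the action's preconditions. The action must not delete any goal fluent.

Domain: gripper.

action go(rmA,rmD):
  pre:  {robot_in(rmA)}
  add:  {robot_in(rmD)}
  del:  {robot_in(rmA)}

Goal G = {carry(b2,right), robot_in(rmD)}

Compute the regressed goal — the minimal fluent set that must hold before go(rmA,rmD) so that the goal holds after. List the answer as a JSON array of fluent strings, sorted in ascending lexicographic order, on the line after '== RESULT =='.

Regress:
  G ∩ del = {}  (empty — regression defined)
  G \ add = {carry(b2,right), robot_in(rmD)} \ {robot_in(rmD)} = {carry(b2,right)}
  ∪ pre   = {carry(b2,right)} ∪ {robot_in(rmA)}
          = {carry(b2,right), robot_in(rmA)}

== RESULT ==
["carry(b2,right)", "robot_in(rmA)"]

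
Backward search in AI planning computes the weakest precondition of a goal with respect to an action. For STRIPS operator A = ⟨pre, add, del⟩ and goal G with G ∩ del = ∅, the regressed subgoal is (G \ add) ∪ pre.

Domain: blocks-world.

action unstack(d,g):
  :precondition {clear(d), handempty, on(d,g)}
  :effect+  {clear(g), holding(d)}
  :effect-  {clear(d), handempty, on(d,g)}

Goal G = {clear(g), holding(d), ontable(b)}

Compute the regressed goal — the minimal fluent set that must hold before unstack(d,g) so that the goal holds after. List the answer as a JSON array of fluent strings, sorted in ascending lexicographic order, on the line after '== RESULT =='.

Compute (G \ add) ∪ pre:
  G ∩ del = {}  (empty — regression defined)
  G \ add = {clear(g), holding(d), ontable(b)} \ {clear(g), holding(d)} = {ontable(b)}
  ∪ pre   = {ontable(b)} ∪ {clear(d), handempty, on(d,g)}
          = {clear(d), handempty, on(d,g), ontable(b)}

== RESULT ==
["clear(d)", "handempty", "on(d,g)", "ontable(b)"]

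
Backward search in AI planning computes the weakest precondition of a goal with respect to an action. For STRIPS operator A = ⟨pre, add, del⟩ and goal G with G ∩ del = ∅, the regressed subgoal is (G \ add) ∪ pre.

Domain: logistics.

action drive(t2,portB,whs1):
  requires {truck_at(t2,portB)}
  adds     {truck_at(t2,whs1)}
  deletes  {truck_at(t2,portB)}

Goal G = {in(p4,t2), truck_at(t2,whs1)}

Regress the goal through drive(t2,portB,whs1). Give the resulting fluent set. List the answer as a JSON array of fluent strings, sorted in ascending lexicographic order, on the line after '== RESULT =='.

Regress:
  G ∩ del = {}  (empty — regression defined)
  G \ add = {in(p4,t2), truck_at(t2,whs1)} \ {truck_at(t2,whs1)} = {in(p4,t2)}
  ∪ pre   = {in(p4,t2)} ∪ {truck_at(t2,portB)}
          = {in(p4,t2), truck_at(t2,portB)}

== RESULT ==
["in(p4,t2)", "truck_at(t2,portB)"]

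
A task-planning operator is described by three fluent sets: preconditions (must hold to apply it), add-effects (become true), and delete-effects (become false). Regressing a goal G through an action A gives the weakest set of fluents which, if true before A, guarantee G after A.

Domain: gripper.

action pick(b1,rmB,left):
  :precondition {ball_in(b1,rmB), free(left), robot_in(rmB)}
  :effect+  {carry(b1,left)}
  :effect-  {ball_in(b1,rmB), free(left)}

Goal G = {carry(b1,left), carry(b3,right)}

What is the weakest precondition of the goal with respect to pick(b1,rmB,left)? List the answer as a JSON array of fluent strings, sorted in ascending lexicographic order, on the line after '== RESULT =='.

Regress:
  G ∩ del = {}  (empty — regression defined)
  G \ add = {carry(b1,left), carry(b3,right)} \ {carry(b1,left)} = {carry(b3,right)}
  ∪ pre   = {carry(b3,right)} ∪ {ball_in(b1,rmB), free(left), robot_in(rmB)}
          = {ball_in(b1,rmB), carry(b3,right), free(left), robot_in(rmB)}

== RESULT ==
["ball_in(b1,rmB)", "carry(b3,right)", "free(left)", "robot_in(rmB)"]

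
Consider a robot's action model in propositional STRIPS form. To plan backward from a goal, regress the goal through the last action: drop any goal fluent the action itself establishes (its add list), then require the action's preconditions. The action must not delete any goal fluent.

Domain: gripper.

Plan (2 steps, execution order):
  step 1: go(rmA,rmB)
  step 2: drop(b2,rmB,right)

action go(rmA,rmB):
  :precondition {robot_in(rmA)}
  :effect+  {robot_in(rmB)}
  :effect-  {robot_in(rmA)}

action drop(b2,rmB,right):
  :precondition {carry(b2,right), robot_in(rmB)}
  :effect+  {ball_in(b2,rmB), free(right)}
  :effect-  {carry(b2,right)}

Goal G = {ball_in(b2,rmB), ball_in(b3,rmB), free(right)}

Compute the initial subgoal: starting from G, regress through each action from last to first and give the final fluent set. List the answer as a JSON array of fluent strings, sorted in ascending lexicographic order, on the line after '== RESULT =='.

Work backward from the goal:
  through step 2 (drop(b2,rmB,right)): drop {ball_in(b2,rmB), free(right)}, keep {ball_in(b3,rmB)}, require {carry(b2,right), robot_in(rmB)}
    → {ball_in(b3,rmB), carry(b2,right), robot_in(rmB)}
  through step 1 (go(rmA,rmB)): drop {robot_in(rmB)}, keep {ball_in(b3,rmB), carry(b2,right)}, require {robot_in(rmA)}
    → {ball_in(b3,rmB), carry(b2,right), robot_in(rmA)}

== RESULT ==
["ball_in(b3,rmB)", "carry(b2,right)", "robot_in(rmA)"]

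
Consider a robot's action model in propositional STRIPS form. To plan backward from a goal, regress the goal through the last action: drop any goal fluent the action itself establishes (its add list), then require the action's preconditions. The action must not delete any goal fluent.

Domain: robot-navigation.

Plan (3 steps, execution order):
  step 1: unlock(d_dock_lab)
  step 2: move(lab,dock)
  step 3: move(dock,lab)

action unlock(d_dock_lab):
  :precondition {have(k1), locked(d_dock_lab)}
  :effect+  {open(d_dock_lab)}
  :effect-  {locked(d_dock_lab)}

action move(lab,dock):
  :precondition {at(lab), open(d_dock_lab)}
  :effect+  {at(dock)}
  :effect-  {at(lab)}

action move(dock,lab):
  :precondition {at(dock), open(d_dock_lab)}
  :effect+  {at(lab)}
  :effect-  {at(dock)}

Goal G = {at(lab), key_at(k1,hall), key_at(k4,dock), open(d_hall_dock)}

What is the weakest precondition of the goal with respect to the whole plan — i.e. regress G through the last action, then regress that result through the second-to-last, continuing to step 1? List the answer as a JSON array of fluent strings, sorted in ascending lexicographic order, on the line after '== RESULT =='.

Regress step by step:
  through step 3 (move(dock,lab)): drop {at(lab)}, keep {key_at(k1,hall), key_at(k4,dock), open(d_hall_dock)}, require {at(dock), open(d_dock_lab)}
    → {at(dock), key_at(k1,hall), key_at(k4,dock), open(d_dock_lab), open(d_hall_dock)}
  through step 2 (move(lab,dock)): drop {at(dock)}, keep {key_at(k1,hall), key_at(k4,dock), open(d_dock_lab), open(d_hall_dock)}, require {at(lab), open(d_dock_lab)}
    → {at(lab), key_at(k1,hall), key_at(k4,dock), open(d_dock_lab), open(d_hall_dock)}
  through step 1 (unlock(d_dock_lab)): drop {open(d_dock_lab)}, keep {at(lab), key_at(k1,hall), key_at(k4,dock), open(d_hall_dock)}, require {have(k1), locked(d_dock_lab)}
    → {at(lab), have(k1), key_at(k1,hall), key_at(k4,dock), locked(d_dock_lab), open(d_hall_dock)}

== RESULT ==
["at(lab)", "have(k1)", "key_at(k1,hall)", "key_at(k4,dock)", "locked(d_dock_lab)", "open(d_hall_dock)"]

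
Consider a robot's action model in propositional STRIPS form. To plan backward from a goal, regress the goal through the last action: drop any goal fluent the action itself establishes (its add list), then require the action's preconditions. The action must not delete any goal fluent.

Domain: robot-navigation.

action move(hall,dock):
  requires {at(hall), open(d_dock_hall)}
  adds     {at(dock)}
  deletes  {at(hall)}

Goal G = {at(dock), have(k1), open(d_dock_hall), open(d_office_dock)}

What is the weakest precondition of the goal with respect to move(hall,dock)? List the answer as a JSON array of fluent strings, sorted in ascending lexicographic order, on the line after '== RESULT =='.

Regress:
  G ∩ del = {}  (empty — regression defined)
  G \ add = {at(dock), have(k1), open(d_dock_hall), open(d_office_dock)} \ {at(dock)} = {have(k1), open(d_dock_hall), open(d_office_dock)}
  ∪ pre   = {have(k1), open(d_dock_hall), open(d_office_dock)} ∪ {at(hall), open(d_dock_hall)}
          = {at(hall), have(k1), open(d_dock_hall), open(d_office_dock)}

== RESULT ==
["at(hall)", "have(k1)", "open(d_dock_hall)", "open(d_office_dock)"]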